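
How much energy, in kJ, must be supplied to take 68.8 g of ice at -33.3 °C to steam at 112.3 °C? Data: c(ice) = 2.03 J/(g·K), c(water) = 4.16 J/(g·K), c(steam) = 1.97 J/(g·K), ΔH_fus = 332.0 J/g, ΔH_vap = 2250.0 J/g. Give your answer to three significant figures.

q = 213 kJ

q1 (heat ice -33.3→0.0 °C): 68.8 × 2.03 × 33.3 = 4651 J
q2 (melt at 0 °C): 68.8 × 332.0 = 22842 J
q3 (heat water 0.0→100.0 °C): 68.8 × 4.16 × 100.0 = 28621 J
q4 (vaporize at 100 °C): 68.8 × 2250.0 = 154800 J
q5 (heat steam 100.0→112.3 °C): 68.8 × 1.97 × 12.3 = 1667 J
Total: 4651 + 22842 + 28621 + 154800 + 1667 = 212581 J = 213 kJ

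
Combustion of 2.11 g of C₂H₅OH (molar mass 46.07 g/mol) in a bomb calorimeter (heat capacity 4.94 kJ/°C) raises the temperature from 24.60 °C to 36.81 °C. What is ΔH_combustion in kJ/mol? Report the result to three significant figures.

ΔT = 36.81 − 24.60 = 12.21 °C
q_cal = C_cal × ΔT = 4.94 × 12.21 = 60.3174 kJ
n = 2.11 / 46.07 = 0.04580 mol
q_rxn = −q_cal = -60.3174 kJ
ΔH = -60.3174 / 0.04580 = -1317 kJ/mol

ΔH = -1320 kJ/mol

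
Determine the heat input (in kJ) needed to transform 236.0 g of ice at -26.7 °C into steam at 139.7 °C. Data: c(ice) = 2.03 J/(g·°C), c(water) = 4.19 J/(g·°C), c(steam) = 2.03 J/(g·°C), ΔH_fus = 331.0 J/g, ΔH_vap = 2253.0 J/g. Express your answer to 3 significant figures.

q = 741 kJ

q1 (heat ice -26.7→0.0 °C): 236.0 × 2.03 × 26.7 = 12791 J
q2 (melt at 0 °C): 236.0 × 331.0 = 78116 J
q3 (heat water 0.0→100.0 °C): 236.0 × 4.19 × 100.0 = 98884 J
q4 (vaporize at 100 °C): 236.0 × 2253.0 = 531708 J
q5 (heat steam 100.0→139.7 °C): 236.0 × 2.03 × 39.7 = 19019 J
Total: 12791 + 78116 + 98884 + 531708 + 19019 = 740518 J = 741 kJ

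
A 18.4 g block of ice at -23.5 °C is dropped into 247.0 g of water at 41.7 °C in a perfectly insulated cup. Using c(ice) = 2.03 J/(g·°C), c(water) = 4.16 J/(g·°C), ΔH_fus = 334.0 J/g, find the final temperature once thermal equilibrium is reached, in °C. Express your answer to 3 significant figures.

Heat to bring ice to 0 °C and melt it: q₁ = 18.4×2.03×23.5 + 18.4×334.0 = 7023.4 J
Heat the water can supply cooling to 0 °C: 247.0×4.16×41.7 = 42847.6 J > q₁, so all ice melts.
Energy balance: 247.0×4.16×(41.7 − T) = 7023.4 + 18.4×4.16×(T − 0)
1027.52(41.7 − T) = 7023.4 + 76.544 T
42847.6 − 7023.4 = 1104.064 T
T = 35824.2 / 1104.064 = 32.448 °C

T_f = 32.4 °C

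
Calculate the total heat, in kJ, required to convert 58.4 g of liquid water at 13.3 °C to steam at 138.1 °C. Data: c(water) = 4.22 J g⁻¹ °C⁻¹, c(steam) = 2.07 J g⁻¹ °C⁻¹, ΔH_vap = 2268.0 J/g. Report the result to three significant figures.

q = 158 kJ

q1 (heat water 13.3→100.0 °C): 58.4 × 4.22 × 86.7 = 21367 J
q2 (vaporize at 100 °C): 58.4 × 2268.0 = 132451 J
q3 (heat steam 100.0→138.1 °C): 58.4 × 2.07 × 38.1 = 4606 J
Total: 21367 + 132451 + 4606 = 158424 J = 158 kJ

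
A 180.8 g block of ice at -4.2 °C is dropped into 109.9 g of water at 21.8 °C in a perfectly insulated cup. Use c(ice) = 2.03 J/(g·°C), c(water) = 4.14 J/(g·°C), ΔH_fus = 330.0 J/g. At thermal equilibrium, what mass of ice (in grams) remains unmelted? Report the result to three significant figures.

Heat to warm all ice to 0 °C: 180.8×2.03×4.2 = 1541.5 J
Heat released by water cooling to 0 °C: 109.9×4.14×21.8 = 9918.7 J
9918.7 J < 1541.5 + 180.8×330.0 = 61205.5 J, so not all ice melts; final T = 0 °C.
Heat left for melting: 9918.7 − 1541.5 = 8377.2 J
Mass melted = 8377.2 / 330.0 = 25.39 g
Ice remaining = 180.8 − 25.39 = 155.41 g

m_ice remaining = 155 g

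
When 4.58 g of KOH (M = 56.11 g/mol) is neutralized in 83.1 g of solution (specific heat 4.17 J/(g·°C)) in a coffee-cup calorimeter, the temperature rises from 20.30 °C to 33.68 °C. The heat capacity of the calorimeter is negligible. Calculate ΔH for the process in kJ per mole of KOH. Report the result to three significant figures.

|ΔT| = |33.68 − 20.30| = 13.38 °C
|q_surr| = (83.1 × 4.17) × 13.38 = 346.527 × 13.38 = 4637 J
n(KOH) = 4.58 / 56.11 = 0.08163 mol
Temperature rose, so q_rxn = −|q_surr| = -4.637 kJ
ΔH = q_rxn / n = -56.81 kJ/mol

ΔH = -56.8 kJ/mol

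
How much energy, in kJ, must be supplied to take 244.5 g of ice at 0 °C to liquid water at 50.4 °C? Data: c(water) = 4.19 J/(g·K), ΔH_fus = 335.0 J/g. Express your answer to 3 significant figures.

q = 134 kJ

q1 (melt at 0 °C): 244.5 × 335.0 = 81908 J
q2 (heat water 0.0→50.4 °C): 244.5 × 4.19 × 50.4 = 51633 J
Total: 81908 + 51633 = 133541 J = 134 kJ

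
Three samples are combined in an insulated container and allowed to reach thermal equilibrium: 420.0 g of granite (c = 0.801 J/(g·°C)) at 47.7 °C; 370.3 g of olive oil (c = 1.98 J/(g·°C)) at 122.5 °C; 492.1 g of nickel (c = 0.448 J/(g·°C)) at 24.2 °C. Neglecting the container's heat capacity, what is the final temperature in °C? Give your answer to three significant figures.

T_f = 86.2 °C

Σ mᵢcᵢ(T − Tᵢ) = 0  ⇒  T = Σ mᵢcᵢTᵢ / Σ mᵢcᵢ
Σ mᵢcᵢ = 420.0×0.801 + 370.3×1.98 + 492.1×0.448 = 1290.0748
Σ mᵢcᵢTᵢ = 336.42×47.7 + 733.194×122.5 + 220.4608×24.2 = 111200
T = 111200 / 1290.0748 = 86.20 °C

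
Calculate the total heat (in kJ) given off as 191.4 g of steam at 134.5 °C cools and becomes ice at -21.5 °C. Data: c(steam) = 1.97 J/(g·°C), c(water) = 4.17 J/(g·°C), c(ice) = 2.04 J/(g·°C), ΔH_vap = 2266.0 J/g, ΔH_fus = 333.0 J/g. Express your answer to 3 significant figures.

q = 599 kJ

q1 (cool steam 134.5→100 °C): 191.4 × 1.97 × 34.5 = 13009 J
q2 (condense at 100 °C): 191.4 × 2266.0 = 433712 J
q3 (cool water 100→0 °C): 191.4 × 4.17 × 100.0 = 79814 J
q4 (freeze at 0 °C): 191.4 × 333.0 = 63736 J
q5 (cool ice 0→-21.5 °C): 191.4 × 2.04 × 21.5 = 8395 J
Total: 13009 + 433712 + 79814 + 63736 + 8395 = 598666 J = 599 kJ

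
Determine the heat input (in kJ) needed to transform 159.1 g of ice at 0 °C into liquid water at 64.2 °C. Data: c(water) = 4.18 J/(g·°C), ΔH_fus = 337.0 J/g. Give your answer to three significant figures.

q = 96.3 kJ

q1 (melt at 0 °C): 159.1 × 337.0 = 53617 J
q2 (heat water 0.0→64.2 °C): 159.1 × 4.18 × 64.2 = 42695 J
Total: 53617 + 42695 = 96312 J = 96.3 kJ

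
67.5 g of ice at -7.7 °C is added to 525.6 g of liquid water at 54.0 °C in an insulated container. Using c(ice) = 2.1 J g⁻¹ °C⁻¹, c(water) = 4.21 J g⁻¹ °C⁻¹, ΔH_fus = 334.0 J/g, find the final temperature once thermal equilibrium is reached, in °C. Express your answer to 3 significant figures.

Heat to bring ice to 0 °C and melt it: q₁ = 67.5×2.1×7.7 + 67.5×334.0 = 23636 J
Heat the water can supply cooling to 0 °C: 525.6×4.21×54.0 = 119490 J > q₁, so all ice melts.
Energy balance: 525.6×4.21×(54.0 − T) = 23636 + 67.5×4.21×(T − 0)
2212.776(54.0 − T) = 23636 + 284.175 T
119490 − 23636 = 2496.951 T
T = 95854 / 2496.951 = 38.39 °C

T_f = 38.4 °C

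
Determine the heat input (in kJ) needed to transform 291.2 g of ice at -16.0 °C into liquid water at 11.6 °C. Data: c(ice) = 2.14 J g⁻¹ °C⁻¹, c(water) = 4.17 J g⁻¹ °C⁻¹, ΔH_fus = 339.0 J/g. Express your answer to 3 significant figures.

q = 123 kJ

q1 (heat ice -16.0→0.0 °C): 291.2 × 2.14 × 16.0 = 9971 J
q2 (melt at 0 °C): 291.2 × 339.0 = 98717 J
q3 (heat water 0.0→11.6 °C): 291.2 × 4.17 × 11.6 = 14086 J
Total: 9971 + 98717 + 14086 = 122774 J = 123 kJ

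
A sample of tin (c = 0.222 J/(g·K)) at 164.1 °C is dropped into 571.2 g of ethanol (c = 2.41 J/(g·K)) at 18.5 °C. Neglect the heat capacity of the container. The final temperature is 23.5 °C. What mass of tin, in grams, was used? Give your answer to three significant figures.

q_gained = (571.2 × 2.41) × (23.5 − 18.5) = 6883 J
q_lost = m × 0.222 × (164.1 − 23.5) = 31.2132 m
m = 6883 / 31.2132 = 221 g

m = 221 g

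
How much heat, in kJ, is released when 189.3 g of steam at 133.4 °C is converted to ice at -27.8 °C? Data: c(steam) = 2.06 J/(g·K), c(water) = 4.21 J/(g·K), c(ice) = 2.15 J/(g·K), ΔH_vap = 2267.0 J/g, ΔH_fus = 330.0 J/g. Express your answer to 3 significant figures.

q1 (cool steam 133.4→100 °C): 189.3 × 2.06 × 33.4 = 13025 J
q2 (condense at 100 °C): 189.3 × 2267.0 = 429143 J
q3 (cool water 100→0 °C): 189.3 × 4.21 × 100.0 = 79695 J
q4 (freeze at 0 °C): 189.3 × 330.0 = 62469 J
q5 (cool ice 0→-27.8 °C): 189.3 × 2.15 × 27.8 = 11314 J
Total: 13025 + 429143 + 79695 + 62469 + 11314 = 595646 J = 596 kJ

q = 596 kJ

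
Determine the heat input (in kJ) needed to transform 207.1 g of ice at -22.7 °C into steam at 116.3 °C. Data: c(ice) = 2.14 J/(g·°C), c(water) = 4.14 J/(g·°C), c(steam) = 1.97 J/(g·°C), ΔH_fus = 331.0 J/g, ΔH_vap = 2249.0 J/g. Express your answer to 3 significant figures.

q1 (heat ice -22.7→0.0 °C): 207.1 × 2.14 × 22.7 = 10061 J
q2 (melt at 0 °C): 207.1 × 331.0 = 68550 J
q3 (heat water 0.0→100.0 °C): 207.1 × 4.14 × 100.0 = 85739 J
q4 (vaporize at 100 °C): 207.1 × 2249.0 = 465768 J
q5 (heat steam 100.0→116.3 °C): 207.1 × 1.97 × 16.3 = 6650 J
Total: 10061 + 68550 + 85739 + 465768 + 6650 = 636768 J = 637 kJ

q = 637 kJ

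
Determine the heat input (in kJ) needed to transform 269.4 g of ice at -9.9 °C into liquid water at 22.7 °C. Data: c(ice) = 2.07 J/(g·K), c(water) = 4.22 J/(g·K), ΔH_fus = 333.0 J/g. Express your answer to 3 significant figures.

q = 121 kJ

q1 (heat ice -9.9→0.0 °C): 269.4 × 2.07 × 9.9 = 5521 J
q2 (melt at 0 °C): 269.4 × 333.0 = 89710 J
q3 (heat water 0.0→22.7 °C): 269.4 × 4.22 × 22.7 = 25807 J
Total: 5521 + 89710 + 25807 = 121038 J = 121 kJ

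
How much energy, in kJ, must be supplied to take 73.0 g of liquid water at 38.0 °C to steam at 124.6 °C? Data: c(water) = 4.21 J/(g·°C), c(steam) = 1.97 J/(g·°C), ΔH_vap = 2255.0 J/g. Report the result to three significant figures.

q1 (heat water 38.0→100.0 °C): 73.0 × 4.21 × 62.0 = 19054 J
q2 (vaporize at 100 °C): 73.0 × 2255.0 = 164615 J
q3 (heat steam 100.0→124.6 °C): 73.0 × 1.97 × 24.6 = 3538 J
Total: 19054 + 164615 + 3538 = 187207 J = 187 kJ

q = 187 kJ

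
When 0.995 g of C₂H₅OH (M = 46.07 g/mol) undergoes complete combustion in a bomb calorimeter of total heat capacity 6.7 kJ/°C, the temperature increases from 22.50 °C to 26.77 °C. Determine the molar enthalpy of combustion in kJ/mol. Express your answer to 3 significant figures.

ΔT = 26.77 − 22.50 = 4.27 °C
q_cal = C_cal × ΔT = 6.7 × 4.27 = 28.609 kJ
n = 0.995 / 46.07 = 0.02160 mol
q_rxn = −q_cal = -28.609 kJ
ΔH = -28.609 / 0.02160 = -1324 kJ/mol

ΔH = -1320 kJ/mol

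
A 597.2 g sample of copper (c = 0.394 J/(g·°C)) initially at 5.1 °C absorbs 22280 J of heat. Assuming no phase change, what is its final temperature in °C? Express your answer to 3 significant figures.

T_f = 99.8 °C

ΔT = q / (m c) = 22280 / (597.2 × 0.394) = 94.69 °C
T_f = 5.1 + 94.69 = 99.79 °C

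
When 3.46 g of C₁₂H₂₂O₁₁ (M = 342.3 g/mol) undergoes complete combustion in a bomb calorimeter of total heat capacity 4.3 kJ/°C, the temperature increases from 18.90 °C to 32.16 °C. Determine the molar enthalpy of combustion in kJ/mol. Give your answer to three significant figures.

ΔH = -5640 kJ/mol

ΔT = 32.16 − 18.90 = 13.26 °C
q_cal = C_cal × ΔT = 4.3 × 13.26 = 57.018 kJ
n = 3.46 / 342.3 = 0.01011 mol
q_rxn = −q_cal = -57.018 kJ
ΔH = -57.018 / 0.01011 = -5640 kJ/mol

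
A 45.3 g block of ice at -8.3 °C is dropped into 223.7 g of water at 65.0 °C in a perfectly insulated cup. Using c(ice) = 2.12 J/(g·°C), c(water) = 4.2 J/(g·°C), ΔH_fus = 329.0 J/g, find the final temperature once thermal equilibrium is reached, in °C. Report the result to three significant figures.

Heat to bring ice to 0 °C and melt it: q₁ = 45.3×2.12×8.3 + 45.3×329.0 = 15701 J
Heat the water can supply cooling to 0 °C: 223.7×4.2×65.0 = 61070.1 J > q₁, so all ice melts.
Energy balance: 223.7×4.2×(65.0 − T) = 15701 + 45.3×4.2×(T − 0)
939.54(65.0 − T) = 15701 + 190.26 T
61070.1 − 15701 = 1129.80 T
T = 45369.1 / 1129.80 = 40.16 °C

T_f = 40.2 °C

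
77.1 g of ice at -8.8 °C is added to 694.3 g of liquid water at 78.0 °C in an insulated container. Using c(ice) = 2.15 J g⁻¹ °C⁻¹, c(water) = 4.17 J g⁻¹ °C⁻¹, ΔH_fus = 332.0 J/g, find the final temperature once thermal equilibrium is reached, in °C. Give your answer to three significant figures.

T_f = 61.8 °C

Heat to bring ice to 0 °C and melt it: q₁ = 77.1×2.15×8.8 + 77.1×332.0 = 27056 J
Heat the water can supply cooling to 0 °C: 694.3×4.17×78.0 = 225828 J > q₁, so all ice melts.
Energy balance: 694.3×4.17×(78.0 − T) = 27056 + 77.1×4.17×(T − 0)
2895.231(78.0 − T) = 27056 + 321.507 T
225828 − 27056 = 3216.738 T
T = 198772 / 3216.738 = 61.79 °C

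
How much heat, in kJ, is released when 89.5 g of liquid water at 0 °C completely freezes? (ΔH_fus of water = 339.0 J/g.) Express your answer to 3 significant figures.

q = m × ΔH_fus = 89.5 × 339.0 = 30340 J = 30.3 kJ

q = 30.3 kJ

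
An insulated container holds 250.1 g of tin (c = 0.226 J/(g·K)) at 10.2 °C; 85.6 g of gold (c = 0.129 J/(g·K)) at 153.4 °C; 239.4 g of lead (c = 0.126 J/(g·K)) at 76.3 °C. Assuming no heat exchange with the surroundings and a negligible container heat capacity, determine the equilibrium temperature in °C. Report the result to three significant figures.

T_f = 46.8 °C

Σ mᵢcᵢ(T − Tᵢ) = 0  ⇒  T = Σ mᵢcᵢTᵢ / Σ mᵢcᵢ
Σ mᵢcᵢ = 250.1×0.226 + 85.6×0.129 + 239.4×0.126 = 97.7294
Σ mᵢcᵢTᵢ = 56.5226×10.2 + 11.0424×153.4 + 30.1644×76.3 = 4572.0
T = 4572.0 / 97.7294 = 46.78 °C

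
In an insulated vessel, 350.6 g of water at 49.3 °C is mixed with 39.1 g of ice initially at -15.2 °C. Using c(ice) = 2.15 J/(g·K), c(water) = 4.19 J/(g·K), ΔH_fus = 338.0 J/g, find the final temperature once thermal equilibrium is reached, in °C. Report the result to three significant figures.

T_f = 35.5 °C

Heat to bring ice to 0 °C and melt it: q₁ = 39.1×2.15×15.2 + 39.1×338.0 = 14494 J
Heat the water can supply cooling to 0 °C: 350.6×4.19×49.3 = 72422.4 J > q₁, so all ice melts.
Energy balance: 350.6×4.19×(49.3 − T) = 14494 + 39.1×4.19×(T − 0)
1469.014(49.3 − T) = 14494 + 163.829 T
72422.4 − 14494 = 1632.843 T
T = 57928.4 / 1632.843 = 35.48 °C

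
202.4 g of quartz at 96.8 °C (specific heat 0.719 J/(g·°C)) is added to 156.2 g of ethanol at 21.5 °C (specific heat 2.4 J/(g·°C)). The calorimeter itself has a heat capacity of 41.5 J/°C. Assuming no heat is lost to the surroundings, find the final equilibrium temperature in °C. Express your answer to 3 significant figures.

T_f = 41.0 °C

Heat lost by quartz = heat gained by ethanol + calorimeter.
(202.4)(0.719)(96.8 − T) = [(156.2)(2.4) + 41.5](T − 21.5)
145.5256 (96.8 − T) = 416.38 (T − 21.5)
14087 − 145.5256 T = 416.38 T − 8952.2
23039.2 = 561.9056 T
T = 41.00 °C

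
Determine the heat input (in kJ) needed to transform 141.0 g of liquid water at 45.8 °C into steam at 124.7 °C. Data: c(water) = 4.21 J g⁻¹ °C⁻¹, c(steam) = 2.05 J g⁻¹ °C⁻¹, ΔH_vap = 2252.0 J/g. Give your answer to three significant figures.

q = 357 kJ

q1 (heat water 45.8→100.0 °C): 141.0 × 4.21 × 54.2 = 32174 J
q2 (vaporize at 100 °C): 141.0 × 2252.0 = 317532 J
q3 (heat steam 100.0→124.7 °C): 141.0 × 2.05 × 24.7 = 7140 J
Total: 32174 + 317532 + 7140 = 356846 J = 357 kJ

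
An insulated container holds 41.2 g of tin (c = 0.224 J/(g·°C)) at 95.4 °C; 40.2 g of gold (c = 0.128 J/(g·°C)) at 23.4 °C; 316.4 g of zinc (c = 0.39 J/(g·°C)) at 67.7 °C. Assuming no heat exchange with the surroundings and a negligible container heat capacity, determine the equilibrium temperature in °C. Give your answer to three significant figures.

Σ mᵢcᵢ(T − Tᵢ) = 0  ⇒  T = Σ mᵢcᵢTᵢ / Σ mᵢcᵢ
Σ mᵢcᵢ = 41.2×0.224 + 40.2×0.128 + 316.4×0.39 = 137.7704
Σ mᵢcᵢTᵢ = 9.2288×95.4 + 5.1456×23.4 + 123.396×67.7 = 9354.7
T = 9354.7 / 137.7704 = 67.90 °C

T_f = 67.9 °C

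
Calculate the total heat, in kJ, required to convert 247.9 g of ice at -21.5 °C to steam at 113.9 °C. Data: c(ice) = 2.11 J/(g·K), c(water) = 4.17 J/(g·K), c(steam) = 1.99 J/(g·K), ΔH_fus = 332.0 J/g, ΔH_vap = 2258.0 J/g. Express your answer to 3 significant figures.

q1 (heat ice -21.5→0.0 °C): 247.9 × 2.11 × 21.5 = 11246 J
q2 (melt at 0 °C): 247.9 × 332.0 = 82303 J
q3 (heat water 0.0→100.0 °C): 247.9 × 4.17 × 100.0 = 103374 J
q4 (vaporize at 100 °C): 247.9 × 2258.0 = 559758 J
q5 (heat steam 100.0→113.9 °C): 247.9 × 1.99 × 13.9 = 6857 J
Total: 11246 + 82303 + 103374 + 559758 + 6857 = 763538 J = 764 kJ

q = 764 kJ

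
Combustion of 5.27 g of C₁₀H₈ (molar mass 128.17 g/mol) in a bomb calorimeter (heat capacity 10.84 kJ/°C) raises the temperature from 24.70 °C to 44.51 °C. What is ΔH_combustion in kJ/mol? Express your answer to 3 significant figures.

ΔT = 44.51 − 24.70 = 19.81 °C
q_cal = C_cal × ΔT = 10.84 × 19.81 = 214.7404 kJ
n = 5.27 / 128.17 = 0.04112 mol
q_rxn = −q_cal = -214.7404 kJ
ΔH = -214.7404 / 0.04112 = -5222 kJ/mol

ΔH = -5220 kJ/mol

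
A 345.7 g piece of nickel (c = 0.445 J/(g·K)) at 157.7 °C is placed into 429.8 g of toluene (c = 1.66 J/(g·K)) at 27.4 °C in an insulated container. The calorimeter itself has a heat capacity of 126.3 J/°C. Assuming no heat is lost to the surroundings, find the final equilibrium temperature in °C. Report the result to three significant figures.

Heat lost by nickel = heat gained by toluene + calorimeter.
(345.7)(0.445)(157.7 − T) = [(429.8)(1.66) + 126.3](T − 27.4)
153.8365 (157.7 − T) = 839.768 (T − 27.4)
24260 − 153.8365 T = 839.768 T − 23010
47270 = 993.6045 T
T = 47.57 °C

T_f = 47.6 °C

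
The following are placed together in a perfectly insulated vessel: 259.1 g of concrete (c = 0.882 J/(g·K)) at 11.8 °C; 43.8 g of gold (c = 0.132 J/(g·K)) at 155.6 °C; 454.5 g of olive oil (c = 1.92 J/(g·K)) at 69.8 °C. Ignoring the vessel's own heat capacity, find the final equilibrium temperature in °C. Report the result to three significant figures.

T_f = 58.3 °C

Σ mᵢcᵢ(T − Tᵢ) = 0  ⇒  T = Σ mᵢcᵢTᵢ / Σ mᵢcᵢ
Σ mᵢcᵢ = 259.1×0.882 + 43.8×0.132 + 454.5×1.92 = 1106.9478
Σ mᵢcᵢTᵢ = 228.5262×11.8 + 5.7816×155.6 + 872.64×69.8 = 64506
T = 64506 / 1106.9478 = 58.27 °C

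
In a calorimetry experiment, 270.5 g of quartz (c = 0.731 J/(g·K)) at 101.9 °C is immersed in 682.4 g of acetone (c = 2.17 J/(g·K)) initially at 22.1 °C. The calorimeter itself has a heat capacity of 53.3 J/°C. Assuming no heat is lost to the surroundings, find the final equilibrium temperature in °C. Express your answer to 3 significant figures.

Heat lost by quartz = heat gained by acetone + calorimeter.
(270.5)(0.731)(101.9 − T) = [(682.4)(2.17) + 53.3](T − 22.1)
197.7355 (101.9 − T) = 1534.108 (T − 22.1)
20149 − 197.7355 T = 1534.108 T − 33904
54053 = 1731.8435 T
T = 31.21 °C

T_f = 31.2 °C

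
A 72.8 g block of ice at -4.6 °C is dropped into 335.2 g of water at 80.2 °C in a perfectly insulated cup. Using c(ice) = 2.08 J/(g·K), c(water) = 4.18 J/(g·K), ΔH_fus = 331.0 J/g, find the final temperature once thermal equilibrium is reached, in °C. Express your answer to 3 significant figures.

Heat to bring ice to 0 °C and melt it: q₁ = 72.8×2.08×4.6 + 72.8×331.0 = 24793 J
Heat the water can supply cooling to 0 °C: 335.2×4.18×80.2 = 112371 J > q₁, so all ice melts.
Energy balance: 335.2×4.18×(80.2 − T) = 24793 + 72.8×4.18×(T − 0)
1401.136(80.2 − T) = 24793 + 304.304 T
112371 − 24793 = 1705.440 T
T = 87578 / 1705.440 = 51.35 °C

T_f = 51.4 °C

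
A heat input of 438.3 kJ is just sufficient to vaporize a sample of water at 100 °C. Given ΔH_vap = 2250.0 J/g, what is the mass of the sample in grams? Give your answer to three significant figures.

m = 195 g

m = q / ΔH_vap = 438300 J / 2250.0 J/g = 195 g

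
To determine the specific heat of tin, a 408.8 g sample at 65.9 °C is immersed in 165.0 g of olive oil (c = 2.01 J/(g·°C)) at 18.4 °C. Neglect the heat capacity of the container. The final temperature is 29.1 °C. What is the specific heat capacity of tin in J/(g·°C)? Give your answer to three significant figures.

q_gained = (165.0 × 2.01) × (29.1 − 18.4) = 3549 J
q_lost = 408.8 × c × (65.9 − 29.1) = 15043.84 c
Set equal: c = 3549 / 15043.84 = 0.236 J/(g·°C)

c = 0.236 J/(g·°C)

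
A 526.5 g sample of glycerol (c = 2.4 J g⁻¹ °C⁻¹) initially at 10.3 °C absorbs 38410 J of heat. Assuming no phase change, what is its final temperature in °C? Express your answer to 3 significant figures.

T_f = 40.7 °C

ΔT = q / (m c) = 38410 / (526.5 × 2.4) = 30.40 °C
T_f = 10.3 + 30.40 = 40.70 °C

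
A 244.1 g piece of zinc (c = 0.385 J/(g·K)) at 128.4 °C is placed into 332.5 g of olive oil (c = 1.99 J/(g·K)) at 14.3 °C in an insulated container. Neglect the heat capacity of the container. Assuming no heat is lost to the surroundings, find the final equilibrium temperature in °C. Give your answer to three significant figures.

T_f = 28.5 °C

Heat lost by zinc = heat gained by olive oil.
(244.1)(0.385)(128.4 − T) = (332.5)(1.99)(T − 14.3)
93.9785 (128.4 − T) = 661.675 (T − 14.3)
12067 − 93.9785 T = 661.675 T − 9462.0
21529.0 = 755.6535 T
T = 28.49 °C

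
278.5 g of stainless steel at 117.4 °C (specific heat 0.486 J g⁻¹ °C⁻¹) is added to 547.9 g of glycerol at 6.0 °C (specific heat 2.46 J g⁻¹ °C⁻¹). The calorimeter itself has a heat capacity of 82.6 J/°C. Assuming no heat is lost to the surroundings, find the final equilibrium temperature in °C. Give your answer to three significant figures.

T_f = 15.6 °C

Heat lost by stainless steel = heat gained by glycerol + calorimeter.
(278.5)(0.486)(117.4 − T) = [(547.9)(2.46) + 82.6](T − 6.0)
135.351 (117.4 − T) = 1430.434 (T − 6.0)
15890 − 135.351 T = 1430.434 T − 8582.6
24472.6 = 1565.785 T
T = 15.63 °C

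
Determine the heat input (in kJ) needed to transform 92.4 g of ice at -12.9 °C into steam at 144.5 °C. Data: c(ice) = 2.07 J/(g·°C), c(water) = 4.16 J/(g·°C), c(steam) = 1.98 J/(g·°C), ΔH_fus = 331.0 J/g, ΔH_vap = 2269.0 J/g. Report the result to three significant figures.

q1 (heat ice -12.9→0.0 °C): 92.4 × 2.07 × 12.9 = 2467 J
q2 (melt at 0 °C): 92.4 × 331.0 = 30584 J
q3 (heat water 0.0→100.0 °C): 92.4 × 4.16 × 100.0 = 38438 J
q4 (vaporize at 100 °C): 92.4 × 2269.0 = 209656 J
q5 (heat steam 100.0→144.5 °C): 92.4 × 1.98 × 44.5 = 8141 J
Total: 2467 + 30584 + 38438 + 209656 + 8141 = 289286 J = 289 kJ

q = 289 kJ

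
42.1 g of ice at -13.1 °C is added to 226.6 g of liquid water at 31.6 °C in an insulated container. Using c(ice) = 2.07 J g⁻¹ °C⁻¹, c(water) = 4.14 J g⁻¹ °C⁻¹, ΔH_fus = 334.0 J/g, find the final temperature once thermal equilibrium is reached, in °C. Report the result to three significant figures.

T_f = 13.0 °C

Heat to bring ice to 0 °C and melt it: q₁ = 42.1×2.07×13.1 + 42.1×334.0 = 15203 J
Heat the water can supply cooling to 0 °C: 226.6×4.14×31.6 = 29644.7 J > q₁, so all ice melts.
Energy balance: 226.6×4.14×(31.6 − T) = 15203 + 42.1×4.14×(T − 0)
938.124(31.6 − T) = 15203 + 174.294 T
29644.7 − 15203 = 1112.418 T
T = 14441.7 / 1112.418 = 12.98 °C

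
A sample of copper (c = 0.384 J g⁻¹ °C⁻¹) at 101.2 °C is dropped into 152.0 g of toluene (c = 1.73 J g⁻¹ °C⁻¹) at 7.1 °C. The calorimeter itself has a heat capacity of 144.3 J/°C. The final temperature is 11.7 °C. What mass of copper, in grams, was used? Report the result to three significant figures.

m = 54.5 g

q_gained = (152.0 × 1.73 + 144.3) × (11.7 − 7.1) = 1873 J
q_lost = m × 0.384 × (101.2 − 11.7) = 34.368 m
m = 1873 / 34.368 = 54.5 g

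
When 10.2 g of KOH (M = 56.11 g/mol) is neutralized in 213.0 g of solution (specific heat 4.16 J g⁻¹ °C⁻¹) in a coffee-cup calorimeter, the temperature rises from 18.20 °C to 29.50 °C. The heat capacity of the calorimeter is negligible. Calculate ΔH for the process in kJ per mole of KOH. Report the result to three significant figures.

ΔH = -55.1 kJ/mol

|ΔT| = |29.50 − 18.20| = 11.30 °C
|q_surr| = (213.0 × 4.16) × 11.30 = 886.08 × 11.30 = 10010 J
n(KOH) = 10.2 / 56.11 = 0.1818 mol
Temperature rose, so q_rxn = −|q_surr| = -10.01 kJ
ΔH = q_rxn / n = -55.06 kJ/mol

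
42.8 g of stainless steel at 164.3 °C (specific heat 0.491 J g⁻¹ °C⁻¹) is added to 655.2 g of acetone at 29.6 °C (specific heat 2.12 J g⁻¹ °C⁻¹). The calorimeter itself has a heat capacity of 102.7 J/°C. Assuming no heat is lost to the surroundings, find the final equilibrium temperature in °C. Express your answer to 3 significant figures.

Heat lost by stainless steel = heat gained by acetone + calorimeter.
(42.8)(0.491)(164.3 − T) = [(655.2)(2.12) + 102.7](T − 29.6)
21.0148 (164.3 − T) = 1491.724 (T − 29.6)
3452.7 − 21.0148 T = 1491.724 T − 44155
47607.7 = 1512.7388 T
T = 31.47 °C

T_f = 31.5 °C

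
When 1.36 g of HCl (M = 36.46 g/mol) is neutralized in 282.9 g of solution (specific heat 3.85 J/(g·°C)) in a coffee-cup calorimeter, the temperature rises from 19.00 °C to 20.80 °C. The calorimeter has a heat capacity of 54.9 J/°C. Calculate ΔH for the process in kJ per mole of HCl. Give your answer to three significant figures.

|ΔT| = |20.80 − 19.00| = 1.80 °C
|q_surr| = (282.9 × 3.85 + 54.9) × 1.80 = 1144.065 × 1.80 = 2059 J
n(HCl) = 1.36 / 36.46 = 0.03730 mol
Temperature rose, so q_rxn = −|q_surr| = -2.059 kJ
ΔH = q_rxn / n = -55.20 kJ/mol

ΔH = -55.2 kJ/mol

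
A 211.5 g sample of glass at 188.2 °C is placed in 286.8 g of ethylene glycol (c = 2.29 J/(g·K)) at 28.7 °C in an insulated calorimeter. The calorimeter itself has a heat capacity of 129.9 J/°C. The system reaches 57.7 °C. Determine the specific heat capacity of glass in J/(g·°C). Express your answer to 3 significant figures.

c = 0.827 J/(g·°C)

q_gained = (286.8 × 2.29 + 129.9) × (57.7 − 28.7) = 22813 J
q_lost = 211.5 × c × (188.2 − 57.7) = 27600.75 c
Set equal: c = 22813 / 27600.75 = 0.827 J/(g·°C)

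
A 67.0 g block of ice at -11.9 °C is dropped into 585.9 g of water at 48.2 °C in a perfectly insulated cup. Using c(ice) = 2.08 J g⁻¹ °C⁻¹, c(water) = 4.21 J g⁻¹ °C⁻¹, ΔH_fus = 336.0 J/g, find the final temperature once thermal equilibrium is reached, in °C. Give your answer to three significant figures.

T_f = 34.5 °C

Heat to bring ice to 0 °C and melt it: q₁ = 67.0×2.08×11.9 + 67.0×336.0 = 24170 J
Heat the water can supply cooling to 0 °C: 585.9×4.21×48.2 = 118892 J > q₁, so all ice melts.
Energy balance: 585.9×4.21×(48.2 − T) = 24170 + 67.0×4.21×(T − 0)
2466.639(48.2 − T) = 24170 + 282.07 T
118892 − 24170 = 2748.709 T
T = 94722 / 2748.709 = 34.46 °C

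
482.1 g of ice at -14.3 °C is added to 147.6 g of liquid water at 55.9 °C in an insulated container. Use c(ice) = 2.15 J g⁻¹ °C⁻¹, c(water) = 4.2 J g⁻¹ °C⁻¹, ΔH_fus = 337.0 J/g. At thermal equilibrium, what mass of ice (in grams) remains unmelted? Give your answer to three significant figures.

Heat to warm all ice to 0 °C: 482.1×2.15×14.3 = 14822 J
Heat released by water cooling to 0 °C: 147.6×4.2×55.9 = 34654 J
34654 J < 14822 + 482.1×337.0 = 177289.7 J, so not all ice melts; final T = 0 °C.
Heat left for melting: 34654 − 14822 = 19832 J
Mass melted = 19832 / 337.0 = 58.85 g
Ice remaining = 482.1 − 58.85 = 423.25 g

m_ice remaining = 423 g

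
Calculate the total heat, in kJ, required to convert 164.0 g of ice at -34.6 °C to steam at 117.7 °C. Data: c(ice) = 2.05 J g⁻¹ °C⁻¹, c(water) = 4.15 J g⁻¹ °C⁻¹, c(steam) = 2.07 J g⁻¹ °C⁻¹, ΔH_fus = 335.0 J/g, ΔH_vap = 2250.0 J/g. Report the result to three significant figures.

q = 510 kJ

q1 (heat ice -34.6→0.0 °C): 164.0 × 2.05 × 34.6 = 11633 J
q2 (melt at 0 °C): 164.0 × 335.0 = 54940 J
q3 (heat water 0.0→100.0 °C): 164.0 × 4.15 × 100.0 = 68060 J
q4 (vaporize at 100 °C): 164.0 × 2250.0 = 369000 J
q5 (heat steam 100.0→117.7 °C): 164.0 × 2.07 × 17.7 = 6009 J
Total: 11633 + 54940 + 68060 + 369000 + 6009 = 509642 J = 510 kJ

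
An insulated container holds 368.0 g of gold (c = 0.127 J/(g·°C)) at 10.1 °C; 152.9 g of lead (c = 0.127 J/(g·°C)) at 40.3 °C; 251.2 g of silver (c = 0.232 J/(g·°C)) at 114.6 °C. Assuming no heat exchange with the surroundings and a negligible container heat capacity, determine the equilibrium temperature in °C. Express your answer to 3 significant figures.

T_f = 63.8 °C

Σ mᵢcᵢ(T − Tᵢ) = 0  ⇒  T = Σ mᵢcᵢTᵢ / Σ mᵢcᵢ
Σ mᵢcᵢ = 368.0×0.127 + 152.9×0.127 + 251.2×0.232 = 124.4327
Σ mᵢcᵢTᵢ = 46.736×10.1 + 19.4183×40.3 + 58.2784×114.6 = 7933.3
T = 7933.3 / 124.4327 = 63.76 °C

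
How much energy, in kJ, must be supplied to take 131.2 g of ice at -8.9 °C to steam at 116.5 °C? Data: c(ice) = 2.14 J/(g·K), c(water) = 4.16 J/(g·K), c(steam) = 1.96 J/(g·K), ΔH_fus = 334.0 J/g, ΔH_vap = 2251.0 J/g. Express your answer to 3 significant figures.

q1 (heat ice -8.9→0.0 °C): 131.2 × 2.14 × 8.9 = 2499 J
q2 (melt at 0 °C): 131.2 × 334.0 = 43821 J
q3 (heat water 0.0→100.0 °C): 131.2 × 4.16 × 100.0 = 54579 J
q4 (vaporize at 100 °C): 131.2 × 2251.0 = 295331 J
q5 (heat steam 100.0→116.5 °C): 131.2 × 1.96 × 16.5 = 4243 J
Total: 2499 + 43821 + 54579 + 295331 + 4243 = 400473 J = 400 kJ

q = 400 kJ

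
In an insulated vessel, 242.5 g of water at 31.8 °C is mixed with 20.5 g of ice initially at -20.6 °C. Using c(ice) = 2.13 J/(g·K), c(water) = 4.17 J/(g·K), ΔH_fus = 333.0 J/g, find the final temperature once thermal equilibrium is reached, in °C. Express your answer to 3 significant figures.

Heat to bring ice to 0 °C and melt it: q₁ = 20.5×2.13×20.6 + 20.5×333.0 = 7726.0 J
Heat the water can supply cooling to 0 °C: 242.5×4.17×31.8 = 32157.0 J > q₁, so all ice melts.
Energy balance: 242.5×4.17×(31.8 − T) = 7726.0 + 20.5×4.17×(T − 0)
1011.225(31.8 − T) = 7726.0 + 85.485 T
32157.0 − 7726.0 = 1096.710 T
T = 24431.0 / 1096.710 = 22.28 °C

T_f = 22.3 °C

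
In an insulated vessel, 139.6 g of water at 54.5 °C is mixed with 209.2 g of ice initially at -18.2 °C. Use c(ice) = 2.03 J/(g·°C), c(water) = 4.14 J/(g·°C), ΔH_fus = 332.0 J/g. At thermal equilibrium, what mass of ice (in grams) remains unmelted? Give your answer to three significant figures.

Heat to warm all ice to 0 °C: 209.2×2.03×18.2 = 7729.1 J
Heat released by water cooling to 0 °C: 139.6×4.14×54.5 = 31498 J
31498 J < 7729.1 + 209.2×332.0 = 77183.5 J, so not all ice melts; final T = 0 °C.
Heat left for melting: 31498 − 7729.1 = 23768.9 J
Mass melted = 23768.9 / 332.0 = 71.59 g
Ice remaining = 209.2 − 71.59 = 137.61 g

m_ice remaining = 138 g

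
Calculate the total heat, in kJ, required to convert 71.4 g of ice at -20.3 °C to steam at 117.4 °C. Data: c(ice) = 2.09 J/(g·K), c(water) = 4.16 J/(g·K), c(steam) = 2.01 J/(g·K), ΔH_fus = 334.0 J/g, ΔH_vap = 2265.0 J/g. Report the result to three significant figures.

q1 (heat ice -20.3→0.0 °C): 71.4 × 2.09 × 20.3 = 3029 J
q2 (melt at 0 °C): 71.4 × 334.0 = 23848 J
q3 (heat water 0.0→100.0 °C): 71.4 × 4.16 × 100.0 = 29702 J
q4 (vaporize at 100 °C): 71.4 × 2265.0 = 161721 J
q5 (heat steam 100.0→117.4 °C): 71.4 × 2.01 × 17.4 = 2497 J
Total: 3029 + 23848 + 29702 + 161721 + 2497 = 220797 J = 221 kJ

q = 221 kJ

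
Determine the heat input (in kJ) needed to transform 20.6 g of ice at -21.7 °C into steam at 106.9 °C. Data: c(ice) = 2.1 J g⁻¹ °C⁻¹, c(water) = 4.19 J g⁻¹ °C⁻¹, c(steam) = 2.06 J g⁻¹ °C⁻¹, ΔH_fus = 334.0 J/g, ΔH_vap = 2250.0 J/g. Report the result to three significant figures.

q = 63.1 kJ

q1 (heat ice -21.7→0.0 °C): 20.6 × 2.1 × 21.7 = 939 J
q2 (melt at 0 °C): 20.6 × 334.0 = 6880 J
q3 (heat water 0.0→100.0 °C): 20.6 × 4.19 × 100.0 = 8631 J
q4 (vaporize at 100 °C): 20.6 × 2250.0 = 46350 J
q5 (heat steam 100.0→106.9 °C): 20.6 × 2.06 × 6.9 = 293 J
Total: 939 + 6880 + 8631 + 46350 + 293 = 63093 J = 63.1 kJ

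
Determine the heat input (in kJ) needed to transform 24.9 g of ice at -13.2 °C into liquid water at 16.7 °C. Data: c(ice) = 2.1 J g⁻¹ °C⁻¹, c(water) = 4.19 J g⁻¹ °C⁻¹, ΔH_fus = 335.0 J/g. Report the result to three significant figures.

q = 10.8 kJ

q1 (heat ice -13.2→0.0 °C): 24.9 × 2.1 × 13.2 = 690 J
q2 (melt at 0 °C): 24.9 × 335.0 = 8342 J
q3 (heat water 0.0→16.7 °C): 24.9 × 4.19 × 16.7 = 1742 J
Total: 690 + 8342 + 1742 = 10774 J = 10.8 kJ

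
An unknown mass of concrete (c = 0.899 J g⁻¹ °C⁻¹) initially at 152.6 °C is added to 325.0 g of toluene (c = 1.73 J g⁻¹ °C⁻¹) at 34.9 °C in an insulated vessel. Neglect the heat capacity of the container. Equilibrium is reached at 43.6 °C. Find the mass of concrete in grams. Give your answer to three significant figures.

q_gained = (325.0 × 1.73) × (43.6 − 34.9) = 4892 J
q_lost = m × 0.899 × (152.6 − 43.6) = 97.991 m
m = 4892 / 97.991 = 49.9 g

m = 49.9 g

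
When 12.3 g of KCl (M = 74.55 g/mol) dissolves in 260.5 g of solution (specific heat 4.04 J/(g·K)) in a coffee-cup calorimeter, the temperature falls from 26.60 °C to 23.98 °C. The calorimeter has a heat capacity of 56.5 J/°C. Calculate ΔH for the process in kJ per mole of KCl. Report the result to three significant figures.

ΔH = 17.6 kJ/mol

|ΔT| = |23.98 − 26.60| = 2.62 °C
|q_surr| = (260.5 × 4.04 + 56.5) × 2.62 = 1108.92 × 2.62 = 2905 J
n(KCl) = 12.3 / 74.55 = 0.1650 mol
Temperature fell, so q_rxn = +|q_surr| = 2.905 kJ
ΔH = q_rxn / n = 17.61 kJ/mol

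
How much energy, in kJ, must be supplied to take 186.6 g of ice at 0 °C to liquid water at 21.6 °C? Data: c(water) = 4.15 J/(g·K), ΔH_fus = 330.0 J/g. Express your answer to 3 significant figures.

q1 (melt at 0 °C): 186.6 × 330.0 = 61578 J
q2 (heat water 0.0→21.6 °C): 186.6 × 4.15 × 21.6 = 16727 J
Total: 61578 + 16727 = 78305 J = 78.3 kJ

q = 78.3 kJ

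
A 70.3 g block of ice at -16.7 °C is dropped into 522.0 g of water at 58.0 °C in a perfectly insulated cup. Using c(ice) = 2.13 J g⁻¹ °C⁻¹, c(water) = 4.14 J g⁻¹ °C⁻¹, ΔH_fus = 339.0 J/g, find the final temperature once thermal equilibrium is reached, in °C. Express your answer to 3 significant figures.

T_f = 40.4 °C

Heat to bring ice to 0 °C and melt it: q₁ = 70.3×2.13×16.7 + 70.3×339.0 = 26332 J
Heat the water can supply cooling to 0 °C: 522.0×4.14×58.0 = 125343 J > q₁, so all ice melts.
Energy balance: 522.0×4.14×(58.0 − T) = 26332 + 70.3×4.14×(T − 0)
2161.08(58.0 − T) = 26332 + 291.042 T
125343 − 26332 = 2452.122 T
T = 99011 / 2452.122 = 40.38 °C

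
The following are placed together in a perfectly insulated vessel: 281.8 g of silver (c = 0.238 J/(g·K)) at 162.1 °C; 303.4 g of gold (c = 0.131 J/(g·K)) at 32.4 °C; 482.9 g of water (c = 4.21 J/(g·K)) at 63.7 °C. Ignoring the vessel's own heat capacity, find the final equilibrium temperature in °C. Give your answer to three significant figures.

T_f = 66.2 °C

Σ mᵢcᵢ(T − Tᵢ) = 0  ⇒  T = Σ mᵢcᵢTᵢ / Σ mᵢcᵢ
Σ mᵢcᵢ = 281.8×0.238 + 303.4×0.131 + 482.9×4.21 = 2139.8228
Σ mᵢcᵢTᵢ = 67.0684×162.1 + 39.7454×32.4 + 2033.009×63.7 = 141660
T = 141660 / 2139.8228 = 66.20 °C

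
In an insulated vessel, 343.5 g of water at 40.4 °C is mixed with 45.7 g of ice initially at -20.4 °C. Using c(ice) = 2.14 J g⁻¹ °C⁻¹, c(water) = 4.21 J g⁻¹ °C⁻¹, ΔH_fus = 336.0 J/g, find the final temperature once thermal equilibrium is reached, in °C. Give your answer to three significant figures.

T_f = 25.1 °C

Heat to bring ice to 0 °C and melt it: q₁ = 45.7×2.14×20.4 + 45.7×336.0 = 17350 J
Heat the water can supply cooling to 0 °C: 343.5×4.21×40.4 = 58423.9 J > q₁, so all ice melts.
Energy balance: 343.5×4.21×(40.4 − T) = 17350 + 45.7×4.21×(T − 0)
1446.135(40.4 − T) = 17350 + 192.397 T
58423.9 − 17350 = 1638.532 T
T = 41073.9 / 1638.532 = 25.07 °C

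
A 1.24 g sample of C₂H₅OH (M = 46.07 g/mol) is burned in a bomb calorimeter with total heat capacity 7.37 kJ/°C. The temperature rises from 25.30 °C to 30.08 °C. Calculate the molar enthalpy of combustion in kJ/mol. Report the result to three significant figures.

ΔH = -1310 kJ/mol

ΔT = 30.08 − 25.30 = 4.78 °C
q_cal = C_cal × ΔT = 7.37 × 4.78 = 35.2286 kJ
n = 1.24 / 46.07 = 0.02692 mol
q_rxn = −q_cal = -35.2286 kJ
ΔH = -35.2286 / 0.02692 = -1309 kJ/mol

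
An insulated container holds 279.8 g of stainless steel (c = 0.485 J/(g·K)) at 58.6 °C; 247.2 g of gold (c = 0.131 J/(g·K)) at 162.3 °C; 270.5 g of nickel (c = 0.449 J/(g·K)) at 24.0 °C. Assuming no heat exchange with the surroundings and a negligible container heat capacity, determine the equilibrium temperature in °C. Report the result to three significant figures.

T_f = 55.7 °C

Σ mᵢcᵢ(T − Tᵢ) = 0  ⇒  T = Σ mᵢcᵢTᵢ / Σ mᵢcᵢ
Σ mᵢcᵢ = 279.8×0.485 + 247.2×0.131 + 270.5×0.449 = 289.5407
Σ mᵢcᵢTᵢ = 135.703×58.6 + 32.3832×162.3 + 121.4545×24.0 = 16123
T = 16123 / 289.5407 = 55.68 °C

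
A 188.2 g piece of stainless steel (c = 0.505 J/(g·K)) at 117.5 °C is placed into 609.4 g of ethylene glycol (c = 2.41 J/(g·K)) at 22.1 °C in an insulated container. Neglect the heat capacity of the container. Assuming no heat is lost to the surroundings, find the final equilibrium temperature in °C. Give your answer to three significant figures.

Heat lost by stainless steel = heat gained by ethylene glycol.
(188.2)(0.505)(117.5 − T) = (609.4)(2.41)(T − 22.1)
95.041 (117.5 − T) = 1468.654 (T − 22.1)
11167 − 95.041 T = 1468.654 T − 32457
43624 = 1563.695 T
T = 27.90 °C

T_f = 27.9 °C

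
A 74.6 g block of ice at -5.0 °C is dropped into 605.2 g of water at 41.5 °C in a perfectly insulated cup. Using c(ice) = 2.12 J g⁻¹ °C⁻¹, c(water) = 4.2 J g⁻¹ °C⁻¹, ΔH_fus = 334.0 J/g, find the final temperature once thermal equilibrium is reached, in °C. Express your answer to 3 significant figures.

Heat to bring ice to 0 °C and melt it: q₁ = 74.6×2.12×5.0 + 74.6×334.0 = 25707 J
Heat the water can supply cooling to 0 °C: 605.2×4.2×41.5 = 105486 J > q₁, so all ice melts.
Energy balance: 605.2×4.2×(41.5 − T) = 25707 + 74.6×4.2×(T − 0)
2541.84(41.5 − T) = 25707 + 313.32 T
105486 − 25707 = 2855.16 T
T = 79779 / 2855.16 = 27.94 °C

T_f = 27.9 °C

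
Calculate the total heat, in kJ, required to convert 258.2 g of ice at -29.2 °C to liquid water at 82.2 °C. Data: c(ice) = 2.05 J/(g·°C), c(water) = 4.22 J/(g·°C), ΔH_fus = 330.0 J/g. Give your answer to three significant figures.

q1 (heat ice -29.2→0.0 °C): 258.2 × 2.05 × 29.2 = 15456 J
q2 (melt at 0 °C): 258.2 × 330.0 = 85206 J
q3 (heat water 0.0→82.2 °C): 258.2 × 4.22 × 82.2 = 89565 J
Total: 15456 + 85206 + 89565 = 190227 J = 190 kJ

q = 190 kJ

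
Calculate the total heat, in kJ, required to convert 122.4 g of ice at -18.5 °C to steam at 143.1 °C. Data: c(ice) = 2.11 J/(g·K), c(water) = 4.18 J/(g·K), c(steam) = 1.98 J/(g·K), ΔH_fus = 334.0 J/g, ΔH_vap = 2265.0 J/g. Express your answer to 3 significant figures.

q1 (heat ice -18.5→0.0 °C): 122.4 × 2.11 × 18.5 = 4778 J
q2 (melt at 0 °C): 122.4 × 334.0 = 40882 J
q3 (heat water 0.0→100.0 °C): 122.4 × 4.18 × 100.0 = 51163 J
q4 (vaporize at 100 °C): 122.4 × 2265.0 = 277236 J
q5 (heat steam 100.0→143.1 °C): 122.4 × 1.98 × 43.1 = 10445 J
Total: 4778 + 40882 + 51163 + 277236 + 10445 = 384504 J = 385 kJ

q = 385 kJ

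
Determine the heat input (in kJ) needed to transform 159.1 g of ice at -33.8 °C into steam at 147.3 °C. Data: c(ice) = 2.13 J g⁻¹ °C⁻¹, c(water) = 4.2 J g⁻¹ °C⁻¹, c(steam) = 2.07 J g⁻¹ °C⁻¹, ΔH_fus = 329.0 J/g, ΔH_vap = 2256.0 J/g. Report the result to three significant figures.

q = 505 kJ

q1 (heat ice -33.8→0.0 °C): 159.1 × 2.13 × 33.8 = 11454 J
q2 (melt at 0 °C): 159.1 × 329.0 = 52344 J
q3 (heat water 0.0→100.0 °C): 159.1 × 4.2 × 100.0 = 66822 J
q4 (vaporize at 100 °C): 159.1 × 2256.0 = 358930 J
q5 (heat steam 100.0→147.3 °C): 159.1 × 2.07 × 47.3 = 15578 J
Total: 11454 + 52344 + 66822 + 358930 + 15578 = 505128 J = 505 kJ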